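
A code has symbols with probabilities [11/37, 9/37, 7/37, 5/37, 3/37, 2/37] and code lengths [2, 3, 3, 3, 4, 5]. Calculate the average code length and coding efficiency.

Average length L = Σ p_i × l_i = 2.8919 bits
Entropy H = 2.3825 bits
Efficiency η = H/L × 100% = 82.38%


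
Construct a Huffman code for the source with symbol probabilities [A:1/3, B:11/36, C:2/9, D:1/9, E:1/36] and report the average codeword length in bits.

Huffman tree construction:
Combine smallest probabilities repeatedly
Resulting codes:
  A: 11 (length 2)
  B: 10 (length 2)
  C: 01 (length 2)
  D: 001 (length 3)
  E: 000 (length 3)
Average length = Σ p(s) × length(s) = 2.1389 bits


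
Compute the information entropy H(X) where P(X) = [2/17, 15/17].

H(X) = -Σ p(x) log₂ p(x)
  -2/17 × log₂(2/17) = 0.3632
  -15/17 × log₂(15/17) = 0.1593
H(X) = 0.5226 bits


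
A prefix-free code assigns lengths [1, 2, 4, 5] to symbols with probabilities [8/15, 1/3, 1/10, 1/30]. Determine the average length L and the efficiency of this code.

Average length L = Σ p_i × l_i = 1.7667 bits
Entropy H = 1.5078 bits
Efficiency η = H/L × 100% = 85.34%


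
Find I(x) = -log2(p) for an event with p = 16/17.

Information content I(x) = -log₂(p(x))
I = -log₂(16/17) = -log₂(0.9412)
I = 0.0875 bits


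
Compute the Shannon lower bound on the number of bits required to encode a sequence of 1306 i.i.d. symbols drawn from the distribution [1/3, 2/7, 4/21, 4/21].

Entropy H = 1.9561 bits/symbol
Minimum bits = H × n = 1.9561 × 1306
= 2554.62 bits


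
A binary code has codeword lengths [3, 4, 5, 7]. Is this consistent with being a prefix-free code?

Kraft inequality: Σ 2^(-l_i) ≤ 1 for prefix-free code
Calculating: 2^(-3) + 2^(-4) + 2^(-5) + 2^(-7)
= 0.125 + 0.0625 + 0.03125 + 0.0078125
= 0.2266
Since 0.2266 ≤ 1, prefix-free code exists


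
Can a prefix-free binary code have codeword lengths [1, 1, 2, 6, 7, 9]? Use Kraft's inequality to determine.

Kraft inequality: Σ 2^(-l_i) ≤ 1 for prefix-free code
Calculating: 2^(-1) + 2^(-1) + 2^(-2) + 2^(-6) + 2^(-7) + 2^(-9)
= 0.5 + 0.5 + 0.25 + 0.015625 + 0.0078125 + 0.001953125
= 1.2754
Since 1.2754 > 1, prefix-free code does not exist


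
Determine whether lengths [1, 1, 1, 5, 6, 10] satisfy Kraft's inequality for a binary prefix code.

Kraft inequality: Σ 2^(-l_i) ≤ 1 for prefix-free code
Calculating: 2^(-1) + 2^(-1) + 2^(-1) + 2^(-5) + 2^(-6) + 2^(-10)
= 0.5 + 0.5 + 0.5 + 0.03125 + 0.015625 + 0.0009765625
= 1.5479
Since 1.5479 > 1, prefix-free code does not exist


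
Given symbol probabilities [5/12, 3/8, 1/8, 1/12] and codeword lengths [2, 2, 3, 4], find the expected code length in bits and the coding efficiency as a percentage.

Average length L = Σ p_i × l_i = 2.2917 bits
Entropy H = 1.7307 bits
Efficiency η = H/L × 100% = 75.52%


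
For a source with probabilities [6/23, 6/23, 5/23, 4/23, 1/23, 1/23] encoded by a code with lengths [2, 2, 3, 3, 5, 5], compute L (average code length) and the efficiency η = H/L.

Average length L = Σ p_i × l_i = 2.6522 bits
Entropy H = 2.3223 bits
Efficiency η = H/L × 100% = 87.56%


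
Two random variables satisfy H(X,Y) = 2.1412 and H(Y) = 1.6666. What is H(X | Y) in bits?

Chain rule: H(X,Y) = H(X|Y) + H(Y)
H(X|Y) = H(X,Y) - H(Y) = 2.1412 - 1.6666 = 0.4746 bits


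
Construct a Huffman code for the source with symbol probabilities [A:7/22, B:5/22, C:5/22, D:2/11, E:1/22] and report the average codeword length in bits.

Huffman tree construction:
Combine smallest probabilities repeatedly
Resulting codes:
  A: 11 (length 2)
  B: 00 (length 2)
  C: 01 (length 2)
  D: 101 (length 3)
  E: 100 (length 3)
Average length = Σ p(s) × length(s) = 2.2273 bits


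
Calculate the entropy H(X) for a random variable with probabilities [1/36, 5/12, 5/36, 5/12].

H(X) = -Σ p(x) log₂ p(x)
  -1/36 × log₂(1/36) = 0.1436
  -5/12 × log₂(5/12) = 0.5263
  -5/36 × log₂(5/36) = 0.3956
  -5/12 × log₂(5/12) = 0.5263
H(X) = 1.5917 bits


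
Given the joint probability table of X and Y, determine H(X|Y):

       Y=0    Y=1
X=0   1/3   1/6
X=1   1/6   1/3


H(X|Y) = Σ_y p(y) H(X|Y=y)
  p(Y=0) = 1/2, H(X|Y=0) = 0.9183
  p(Y=1) = 1/2, H(X|Y=1) = 0.9183
H(X|Y) = 0.5000×0.9183 + 0.5000×0.9183 = 0.9183 bits


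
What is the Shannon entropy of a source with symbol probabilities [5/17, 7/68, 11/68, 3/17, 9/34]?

H(X) = -Σ p(x) log₂ p(x)
  -5/17 × log₂(5/17) = 0.5193
  -7/68 × log₂(7/68) = 0.3377
  -11/68 × log₂(11/68) = 0.4251
  -3/17 × log₂(3/17) = 0.4416
  -9/34 × log₂(9/34) = 0.5076
H(X) = 2.2313 bits


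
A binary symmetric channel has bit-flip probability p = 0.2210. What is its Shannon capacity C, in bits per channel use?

For BSC with error probability p:
C = 1 - H(p) where H(p) is binary entropy
H(0.2210) = -0.2210 × log₂(0.2210) - 0.7790 × log₂(0.7790)
H(p) = 0.7620
C = 1 - 0.7620 = 0.2380 bits/use


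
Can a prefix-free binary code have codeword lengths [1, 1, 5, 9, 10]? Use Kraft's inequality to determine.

Kraft inequality: Σ 2^(-l_i) ≤ 1 for prefix-free code
Calculating: 2^(-1) + 2^(-1) + 2^(-5) + 2^(-9) + 2^(-10)
= 0.5 + 0.5 + 0.03125 + 0.001953125 + 0.0009765625
= 1.0342
Since 1.0342 > 1, prefix-free code does not exist


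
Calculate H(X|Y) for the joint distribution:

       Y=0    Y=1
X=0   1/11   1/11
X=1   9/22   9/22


H(X|Y) = Σ_y p(y) H(X|Y=y)
  p(Y=0) = 1/2, H(X|Y=0) = 0.6840
  p(Y=1) = 1/2, H(X|Y=1) = 0.6840
H(X|Y) = 0.5000×0.6840 + 0.5000×0.6840 = 0.6840 bits


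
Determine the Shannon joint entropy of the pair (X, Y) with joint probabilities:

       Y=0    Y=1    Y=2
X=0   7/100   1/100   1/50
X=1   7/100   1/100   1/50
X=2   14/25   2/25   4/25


H(X,Y) = -Σ p(x,y) log₂ p(x,y)
  p(0,0)=7/100: -0.0700 × log₂(0.0700) = 0.2686
  p(0,1)=1/100: -0.0100 × log₂(0.0100) = 0.0664
  p(0,2)=1/50: -0.0200 × log₂(0.0200) = 0.1129
  p(1,0)=7/100: -0.0700 × log₂(0.0700) = 0.2686
  p(1,1)=1/100: -0.0100 × log₂(0.0100) = 0.0664
  p(1,2)=1/50: -0.0200 × log₂(0.0200) = 0.1129
  p(2,0)=14/25: -0.5600 × log₂(0.5600) = 0.4684
  p(2,1)=2/25: -0.0800 × log₂(0.0800) = 0.2915
  p(2,2)=4/25: -0.1600 × log₂(0.1600) = 0.4230
H(X,Y) = 2.0787 bits


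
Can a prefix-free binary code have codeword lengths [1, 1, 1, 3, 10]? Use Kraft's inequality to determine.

Kraft inequality: Σ 2^(-l_i) ≤ 1 for prefix-free code
Calculating: 2^(-1) + 2^(-1) + 2^(-1) + 2^(-3) + 2^(-10)
= 0.5 + 0.5 + 0.5 + 0.125 + 0.0009765625
= 1.6260
Since 1.6260 > 1, prefix-free code does not exist


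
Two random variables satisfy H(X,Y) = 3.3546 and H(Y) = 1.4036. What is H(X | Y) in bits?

Chain rule: H(X,Y) = H(X|Y) + H(Y)
H(X|Y) = H(X,Y) - H(Y) = 3.3546 - 1.4036 = 1.951 bits


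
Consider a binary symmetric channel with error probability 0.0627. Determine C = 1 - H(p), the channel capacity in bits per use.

For BSC with error probability p:
C = 1 - H(p) where H(p) is binary entropy
H(0.0627) = -0.0627 × log₂(0.0627) - 0.9373 × log₂(0.9373)
H(p) = 0.3381
C = 1 - 0.3381 = 0.6619 bits/use


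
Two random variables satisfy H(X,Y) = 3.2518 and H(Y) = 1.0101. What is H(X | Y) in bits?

Chain rule: H(X,Y) = H(X|Y) + H(Y)
H(X|Y) = H(X,Y) - H(Y) = 3.2518 - 1.0101 = 2.2417 bits


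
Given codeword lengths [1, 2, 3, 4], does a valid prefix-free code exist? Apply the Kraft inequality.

Kraft inequality: Σ 2^(-l_i) ≤ 1 for prefix-free code
Calculating: 2^(-1) + 2^(-2) + 2^(-3) + 2^(-4)
= 0.5 + 0.25 + 0.125 + 0.0625
= 0.9375
Since 0.9375 ≤ 1, prefix-free code exists


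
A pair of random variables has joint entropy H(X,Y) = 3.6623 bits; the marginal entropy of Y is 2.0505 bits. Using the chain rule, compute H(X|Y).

Chain rule: H(X,Y) = H(X|Y) + H(Y)
H(X|Y) = H(X,Y) - H(Y) = 3.6623 - 2.0505 = 1.6118 bits


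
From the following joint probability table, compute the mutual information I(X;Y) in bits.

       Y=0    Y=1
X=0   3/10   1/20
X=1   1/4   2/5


H(X) = 0.9341, H(Y) = 0.9928, H(X,Y) = 1.7660
I(X;Y) = H(X) + H(Y) - H(X,Y) = 0.1609 bits


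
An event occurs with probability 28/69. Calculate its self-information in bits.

Information content I(x) = -log₂(p(x))
I = -log₂(28/69) = -log₂(0.4058)
I = 1.3012 bits


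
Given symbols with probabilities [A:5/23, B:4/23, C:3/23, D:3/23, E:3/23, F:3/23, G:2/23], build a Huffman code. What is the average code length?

Huffman tree construction:
Combine smallest probabilities repeatedly
Resulting codes:
  A: 00 (length 2)
  B: 111 (length 3)
  C: 011 (length 3)
  D: 100 (length 3)
  E: 101 (length 3)
  F: 110 (length 3)
  G: 010 (length 3)
Average length = Σ p(s) × length(s) = 2.7826 bits


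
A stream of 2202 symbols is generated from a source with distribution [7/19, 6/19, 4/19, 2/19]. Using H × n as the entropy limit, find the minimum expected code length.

Entropy H = 1.8710 bits/symbol
Minimum bits = H × n = 1.8710 × 2202
= 4119.98 bits


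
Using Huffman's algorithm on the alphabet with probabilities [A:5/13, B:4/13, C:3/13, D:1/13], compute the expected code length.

Huffman tree construction:
Combine smallest probabilities repeatedly
Resulting codes:
  A: 0 (length 1)
  B: 10 (length 2)
  C: 111 (length 3)
  D: 110 (length 3)
Average length = Σ p(s) × length(s) = 1.9231 bits


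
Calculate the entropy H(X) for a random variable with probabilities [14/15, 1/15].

H(X) = -Σ p(x) log₂ p(x)
  -14/15 × log₂(14/15) = 0.0929
  -1/15 × log₂(1/15) = 0.2605
H(X) = 0.3534 bits


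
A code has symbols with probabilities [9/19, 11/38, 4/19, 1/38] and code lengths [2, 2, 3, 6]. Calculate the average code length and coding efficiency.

Average length L = Σ p_i × l_i = 2.3158 bits
Entropy H = 1.6397 bits
Efficiency η = H/L × 100% = 70.81%


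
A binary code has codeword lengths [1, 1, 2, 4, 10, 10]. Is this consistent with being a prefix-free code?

Kraft inequality: Σ 2^(-l_i) ≤ 1 for prefix-free code
Calculating: 2^(-1) + 2^(-1) + 2^(-2) + 2^(-4) + 2^(-10) + 2^(-10)
= 0.5 + 0.5 + 0.25 + 0.0625 + 0.0009765625 + 0.0009765625
= 1.3145
Since 1.3145 > 1, prefix-free code does not exist


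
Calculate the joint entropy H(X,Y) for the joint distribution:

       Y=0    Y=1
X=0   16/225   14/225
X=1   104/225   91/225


H(X,Y) = -Σ p(x,y) log₂ p(x,y)
  p(0,0)=16/225: -0.0711 × log₂(0.0711) = 0.2712
  p(0,1)=14/225: -0.0622 × log₂(0.0622) = 0.2493
  p(1,0)=104/225: -0.4622 × log₂(0.4622) = 0.5146
  p(1,1)=91/225: -0.4044 × log₂(0.4044) = 0.5282
H(X,Y) = 1.5633 bits


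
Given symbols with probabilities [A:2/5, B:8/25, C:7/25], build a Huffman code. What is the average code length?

Huffman tree construction:
Combine smallest probabilities repeatedly
Resulting codes:
  A: 0 (length 1)
  B: 11 (length 2)
  C: 10 (length 2)
Average length = Σ p(s) × length(s) = 1.6000 bits


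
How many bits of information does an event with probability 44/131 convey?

Information content I(x) = -log₂(p(x))
I = -log₂(44/131) = -log₂(0.3359)
I = 1.5740 bits


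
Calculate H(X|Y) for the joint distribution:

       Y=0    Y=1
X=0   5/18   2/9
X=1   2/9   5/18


H(X|Y) = Σ_y p(y) H(X|Y=y)
  p(Y=0) = 1/2, H(X|Y=0) = 0.9911
  p(Y=1) = 1/2, H(X|Y=1) = 0.9911
H(X|Y) = 0.5000×0.9911 + 0.5000×0.9911 = 0.9911 bits


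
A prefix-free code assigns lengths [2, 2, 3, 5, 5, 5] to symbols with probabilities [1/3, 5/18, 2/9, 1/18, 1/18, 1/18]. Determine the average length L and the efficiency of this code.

Average length L = Σ p_i × l_i = 2.7222 bits
Entropy H = 2.2188 bits
Efficiency η = H/L × 100% = 81.51%


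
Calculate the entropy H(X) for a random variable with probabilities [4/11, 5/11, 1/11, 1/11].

H(X) = -Σ p(x) log₂ p(x)
  -4/11 × log₂(4/11) = 0.5307
  -5/11 × log₂(5/11) = 0.5170
  -1/11 × log₂(1/11) = 0.3145
  -1/11 × log₂(1/11) = 0.3145
H(X) = 1.6767 bits


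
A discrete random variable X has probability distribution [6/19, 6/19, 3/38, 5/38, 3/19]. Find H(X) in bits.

H(X) = -Σ p(x) log₂ p(x)
  -6/19 × log₂(6/19) = 0.5251
  -6/19 × log₂(6/19) = 0.5251
  -3/38 × log₂(3/38) = 0.2892
  -5/38 × log₂(5/38) = 0.3850
  -3/19 × log₂(3/19) = 0.4205
H(X) = 2.1449 bits


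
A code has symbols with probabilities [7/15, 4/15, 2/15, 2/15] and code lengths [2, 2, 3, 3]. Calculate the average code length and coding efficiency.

Average length L = Σ p_i × l_i = 2.2667 bits
Entropy H = 1.7968 bits
Efficiency η = H/L × 100% = 79.27%


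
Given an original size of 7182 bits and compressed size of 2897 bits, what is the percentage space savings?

Space savings = (1 - Compressed/Original) × 100%
= (1 - 2897/7182) × 100%
= 59.66%


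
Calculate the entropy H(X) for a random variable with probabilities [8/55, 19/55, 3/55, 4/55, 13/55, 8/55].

H(X) = -Σ p(x) log₂ p(x)
  -8/55 × log₂(8/55) = 0.4046
  -19/55 × log₂(19/55) = 0.5297
  -3/55 × log₂(3/55) = 0.2289
  -4/55 × log₂(4/55) = 0.2750
  -13/55 × log₂(13/55) = 0.4919
  -8/55 × log₂(8/55) = 0.4046
H(X) = 2.3346 bits


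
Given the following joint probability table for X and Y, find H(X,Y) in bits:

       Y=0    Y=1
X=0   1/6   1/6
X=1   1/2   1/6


H(X,Y) = -Σ p(x,y) log₂ p(x,y)
  p(0,0)=1/6: -0.1667 × log₂(0.1667) = 0.4308
  p(0,1)=1/6: -0.1667 × log₂(0.1667) = 0.4308
  p(1,0)=1/2: -0.5000 × log₂(0.5000) = 0.5000
  p(1,1)=1/6: -0.1667 × log₂(0.1667) = 0.4308
H(X,Y) = 1.7925 bits


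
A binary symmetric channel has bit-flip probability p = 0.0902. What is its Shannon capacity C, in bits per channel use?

For BSC with error probability p:
C = 1 - H(p) where H(p) is binary entropy
H(0.0902) = -0.0902 × log₂(0.0902) - 0.9098 × log₂(0.9098)
H(p) = 0.4371
C = 1 - 0.4371 = 0.5629 bits/use


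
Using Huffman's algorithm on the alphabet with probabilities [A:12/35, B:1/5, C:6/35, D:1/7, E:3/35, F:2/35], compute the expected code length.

Huffman tree construction:
Combine smallest probabilities repeatedly
Resulting codes:
  A: 11 (length 2)
  B: 01 (length 2)
  C: 00 (length 2)
  D: 100 (length 3)
  E: 1011 (length 4)
  F: 1010 (length 4)
Average length = Σ p(s) × length(s) = 2.4286 bits


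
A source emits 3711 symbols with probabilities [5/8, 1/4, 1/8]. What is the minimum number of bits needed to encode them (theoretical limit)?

Entropy H = 1.2988 bits/symbol
Minimum bits = H × n = 1.2988 × 3711
= 4819.83 bits


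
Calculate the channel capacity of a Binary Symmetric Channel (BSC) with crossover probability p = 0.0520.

For BSC with error probability p:
C = 1 - H(p) where H(p) is binary entropy
H(0.0520) = -0.0520 × log₂(0.0520) - 0.9480 × log₂(0.9480)
H(p) = 0.2948
C = 1 - 0.2948 = 0.7052 bits/use


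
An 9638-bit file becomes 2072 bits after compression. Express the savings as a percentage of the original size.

Space savings = (1 - Compressed/Original) × 100%
= (1 - 2072/9638) × 100%
= 78.50%


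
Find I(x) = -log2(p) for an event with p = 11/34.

Information content I(x) = -log₂(p(x))
I = -log₂(11/34) = -log₂(0.3235)
I = 1.6280 bits


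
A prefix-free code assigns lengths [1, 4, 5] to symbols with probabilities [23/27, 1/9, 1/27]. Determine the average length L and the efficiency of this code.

Average length L = Σ p_i × l_i = 1.4815 bits
Entropy H = 0.7254 bits
Efficiency η = H/L × 100% = 48.96%


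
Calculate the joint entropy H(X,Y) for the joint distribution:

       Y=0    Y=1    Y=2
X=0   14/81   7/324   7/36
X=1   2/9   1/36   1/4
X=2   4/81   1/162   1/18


H(X,Y) = -Σ p(x,y) log₂ p(x,y)
  p(0,0)=14/81: -0.1728 × log₂(0.1728) = 0.4377
  p(0,1)=7/324: -0.0216 × log₂(0.0216) = 0.1195
  p(0,2)=7/36: -0.1944 × log₂(0.1944) = 0.4594
  p(1,0)=2/9: -0.2222 × log₂(0.2222) = 0.4822
  p(1,1)=1/36: -0.0278 × log₂(0.0278) = 0.1436
  p(1,2)=1/4: -0.2500 × log₂(0.2500) = 0.5000
  p(2,0)=4/81: -0.0494 × log₂(0.0494) = 0.2143
  p(2,1)=1/162: -0.0062 × log₂(0.0062) = 0.0453
  p(2,2)=1/18: -0.0556 × log₂(0.0556) = 0.2317
H(X,Y) = 2.6337 bits


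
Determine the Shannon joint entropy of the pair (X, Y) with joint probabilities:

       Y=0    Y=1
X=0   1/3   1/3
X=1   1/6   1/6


H(X,Y) = -Σ p(x,y) log₂ p(x,y)
  p(0,0)=1/3: -0.3333 × log₂(0.3333) = 0.5283
  p(0,1)=1/3: -0.3333 × log₂(0.3333) = 0.5283
  p(1,0)=1/6: -0.1667 × log₂(0.1667) = 0.4308
  p(1,1)=1/6: -0.1667 × log₂(0.1667) = 0.4308
H(X,Y) = 1.9183 bits


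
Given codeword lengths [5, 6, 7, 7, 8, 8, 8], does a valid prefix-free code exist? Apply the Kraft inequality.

Kraft inequality: Σ 2^(-l_i) ≤ 1 for prefix-free code
Calculating: 2^(-5) + 2^(-6) + 2^(-7) + 2^(-7) + 2^(-8) + 2^(-8) + 2^(-8)
= 0.03125 + 0.015625 + 0.0078125 + 0.0078125 + 0.00390625 + 0.00390625 + 0.00390625
= 0.0742
Since 0.0742 ≤ 1, prefix-free code exists


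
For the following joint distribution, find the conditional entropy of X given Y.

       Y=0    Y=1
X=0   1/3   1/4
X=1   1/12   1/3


H(X|Y) = Σ_y p(y) H(X|Y=y)
  p(Y=0) = 5/12, H(X|Y=0) = 0.7219
  p(Y=1) = 7/12, H(X|Y=1) = 0.9852
H(X|Y) = 0.4167×0.7219 + 0.5833×0.9852 = 0.8755 bits


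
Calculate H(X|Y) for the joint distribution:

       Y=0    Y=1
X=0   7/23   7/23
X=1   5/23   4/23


H(X|Y) = Σ_y p(y) H(X|Y=y)
  p(Y=0) = 12/23, H(X|Y=0) = 0.9799
  p(Y=1) = 11/23, H(X|Y=1) = 0.9457
H(X|Y) = 0.5217×0.9799 + 0.4783×0.9457 = 0.9635 bits


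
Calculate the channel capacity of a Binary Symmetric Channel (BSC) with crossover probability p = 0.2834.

For BSC with error probability p:
C = 1 - H(p) where H(p) is binary entropy
H(0.2834) = -0.2834 × log₂(0.2834) - 0.7166 × log₂(0.7166)
H(p) = 0.8600
C = 1 - 0.8600 = 0.1400 bits/use


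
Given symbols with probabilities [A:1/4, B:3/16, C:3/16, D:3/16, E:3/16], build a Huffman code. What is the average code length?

Huffman tree construction:
Combine smallest probabilities repeatedly
Resulting codes:
  A: 10 (length 2)
  B: 110 (length 3)
  C: 111 (length 3)
  D: 00 (length 2)
  E: 01 (length 2)
Average length = Σ p(s) × length(s) = 2.3750 bits


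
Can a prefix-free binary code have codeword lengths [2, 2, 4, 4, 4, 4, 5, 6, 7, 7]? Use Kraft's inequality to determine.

Kraft inequality: Σ 2^(-l_i) ≤ 1 for prefix-free code
Calculating: 2^(-2) + 2^(-2) + 2^(-4) + 2^(-4) + 2^(-4) + 2^(-4) + 2^(-5) + 2^(-6) + 2^(-7) + 2^(-7)
= 0.25 + 0.25 + 0.0625 + 0.0625 + 0.0625 + 0.0625 + 0.03125 + 0.015625 + 0.0078125 + 0.0078125
= 0.8125
Since 0.8125 ≤ 1, prefix-free code exists


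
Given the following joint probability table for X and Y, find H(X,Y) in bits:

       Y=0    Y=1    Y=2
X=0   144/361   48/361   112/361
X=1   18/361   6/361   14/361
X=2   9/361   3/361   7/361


H(X,Y) = -Σ p(x,y) log₂ p(x,y)
  p(0,0)=144/361: -0.3989 × log₂(0.3989) = 0.5289
  p(0,1)=48/361: -0.1330 × log₂(0.1330) = 0.3870
  p(0,2)=112/361: -0.3102 × log₂(0.3102) = 0.5239
  p(1,0)=18/361: -0.0499 × log₂(0.0499) = 0.2157
  p(1,1)=6/361: -0.0166 × log₂(0.0166) = 0.0982
  p(1,2)=14/361: -0.0388 × log₂(0.0388) = 0.1818
  p(2,0)=9/361: -0.0249 × log₂(0.0249) = 0.1328
  p(2,1)=3/361: -0.0083 × log₂(0.0083) = 0.0574
  p(2,2)=7/361: -0.0194 × log₂(0.0194) = 0.1103
H(X,Y) = 2.2361 bits


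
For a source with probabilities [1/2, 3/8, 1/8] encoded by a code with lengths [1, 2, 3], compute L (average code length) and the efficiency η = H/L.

Average length L = Σ p_i × l_i = 1.6250 bits
Entropy H = 1.4056 bits
Efficiency η = H/L × 100% = 86.50%


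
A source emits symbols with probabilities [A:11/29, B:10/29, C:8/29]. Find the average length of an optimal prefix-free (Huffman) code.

Huffman tree construction:
Combine smallest probabilities repeatedly
Resulting codes:
  A: 0 (length 1)
  B: 11 (length 2)
  C: 10 (length 2)
Average length = Σ p(s) × length(s) = 1.6207 bits


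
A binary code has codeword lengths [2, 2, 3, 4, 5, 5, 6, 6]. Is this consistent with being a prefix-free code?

Kraft inequality: Σ 2^(-l_i) ≤ 1 for prefix-free code
Calculating: 2^(-2) + 2^(-2) + 2^(-3) + 2^(-4) + 2^(-5) + 2^(-5) + 2^(-6) + 2^(-6)
= 0.25 + 0.25 + 0.125 + 0.0625 + 0.03125 + 0.03125 + 0.015625 + 0.015625
= 0.7812
Since 0.7812 ≤ 1, prefix-free code exists


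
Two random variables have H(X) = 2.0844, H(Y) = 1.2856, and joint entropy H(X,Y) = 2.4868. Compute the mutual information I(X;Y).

I(X;Y) = H(X) + H(Y) - H(X,Y)
I(X;Y) = 2.0844 + 1.2856 - 2.4868 = 0.8832 bits


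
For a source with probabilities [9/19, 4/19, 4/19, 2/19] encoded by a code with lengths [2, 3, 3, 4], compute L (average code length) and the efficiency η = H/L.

Average length L = Σ p_i × l_i = 2.6316 bits
Entropy H = 1.7990 bits
Efficiency η = H/L × 100% = 68.36%


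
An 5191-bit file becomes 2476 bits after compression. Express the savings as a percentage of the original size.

Space savings = (1 - Compressed/Original) × 100%
= (1 - 2476/5191) × 100%
= 52.30%


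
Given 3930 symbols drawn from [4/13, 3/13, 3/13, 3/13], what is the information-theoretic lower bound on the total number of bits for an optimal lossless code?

Entropy H = 1.9878 bits/symbol
Minimum bits = H × n = 1.9878 × 3930
= 7811.95 bits


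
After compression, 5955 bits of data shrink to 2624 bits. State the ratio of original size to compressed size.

Compression ratio = Original / Compressed
= 5955 / 2624 = 2.27:1


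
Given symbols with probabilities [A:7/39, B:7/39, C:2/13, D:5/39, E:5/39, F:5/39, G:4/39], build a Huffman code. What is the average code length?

Huffman tree construction:
Combine smallest probabilities repeatedly
Resulting codes:
  A: 111 (length 3)
  B: 00 (length 2)
  C: 110 (length 3)
  D: 011 (length 3)
  E: 100 (length 3)
  F: 101 (length 3)
  G: 010 (length 3)
Average length = Σ p(s) × length(s) = 2.8205 bits


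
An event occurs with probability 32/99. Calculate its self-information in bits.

Information content I(x) = -log₂(p(x))
I = -log₂(32/99) = -log₂(0.3232)
I = 1.6294 bits


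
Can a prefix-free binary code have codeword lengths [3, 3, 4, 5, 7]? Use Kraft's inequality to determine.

Kraft inequality: Σ 2^(-l_i) ≤ 1 for prefix-free code
Calculating: 2^(-3) + 2^(-3) + 2^(-4) + 2^(-5) + 2^(-7)
= 0.125 + 0.125 + 0.0625 + 0.03125 + 0.0078125
= 0.3516
Since 0.3516 ≤ 1, prefix-free code exists


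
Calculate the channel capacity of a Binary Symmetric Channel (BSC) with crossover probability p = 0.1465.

For BSC with error probability p:
C = 1 - H(p) where H(p) is binary entropy
H(0.1465) = -0.1465 × log₂(0.1465) - 0.8535 × log₂(0.8535)
H(p) = 0.6010
C = 1 - 0.6010 = 0.3990 bits/use


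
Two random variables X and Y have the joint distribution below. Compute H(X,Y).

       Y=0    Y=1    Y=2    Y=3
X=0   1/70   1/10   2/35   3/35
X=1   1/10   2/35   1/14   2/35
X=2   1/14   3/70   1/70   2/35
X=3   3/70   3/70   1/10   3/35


H(X,Y) = -Σ p(x,y) log₂ p(x,y)
  p(0,0)=1/70: -0.0143 × log₂(0.0143) = 0.0876
  p(0,1)=1/10: -0.1000 × log₂(0.1000) = 0.3322
  p(0,2)=2/35: -0.0571 × log₂(0.0571) = 0.2360
  p(0,3)=3/35: -0.0857 × log₂(0.0857) = 0.3038
  p(1,0)=1/10: -0.1000 × log₂(0.1000) = 0.3322
  p(1,1)=2/35: -0.0571 × log₂(0.0571) = 0.2360
  p(1,2)=1/14: -0.0714 × log₂(0.0714) = 0.2720
  p(1,3)=2/35: -0.0571 × log₂(0.0571) = 0.2360
  p(2,0)=1/14: -0.0714 × log₂(0.0714) = 0.2720
  p(2,1)=3/70: -0.0429 × log₂(0.0429) = 0.1948
  p(2,2)=1/70: -0.0143 × log₂(0.0143) = 0.0876
  p(2,3)=2/35: -0.0571 × log₂(0.0571) = 0.2360
  p(3,0)=3/70: -0.0429 × log₂(0.0429) = 0.1948
  p(3,1)=3/70: -0.0429 × log₂(0.0429) = 0.1948
  p(3,2)=1/10: -0.1000 × log₂(0.1000) = 0.3322
  p(3,3)=3/35: -0.0857 × log₂(0.0857) = 0.3038
H(X,Y) = 3.8513 bits


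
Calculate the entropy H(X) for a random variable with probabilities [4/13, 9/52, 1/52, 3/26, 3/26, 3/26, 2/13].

H(X) = -Σ p(x) log₂ p(x)
  -4/13 × log₂(4/13) = 0.5232
  -9/52 × log₂(9/52) = 0.4380
  -1/52 × log₂(1/52) = 0.1096
  -3/26 × log₂(3/26) = 0.3595
  -3/26 × log₂(3/26) = 0.3595
  -3/26 × log₂(3/26) = 0.3595
  -2/13 × log₂(2/13) = 0.4155
H(X) = 2.5647 bits


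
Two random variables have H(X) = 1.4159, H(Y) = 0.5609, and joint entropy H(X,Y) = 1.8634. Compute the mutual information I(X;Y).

I(X;Y) = H(X) + H(Y) - H(X,Y)
I(X;Y) = 1.4159 + 0.5609 - 1.8634 = 0.1134 bits


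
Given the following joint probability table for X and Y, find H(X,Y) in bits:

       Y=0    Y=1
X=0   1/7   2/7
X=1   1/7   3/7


H(X,Y) = -Σ p(x,y) log₂ p(x,y)
  p(0,0)=1/7: -0.1429 × log₂(0.1429) = 0.4011
  p(0,1)=2/7: -0.2857 × log₂(0.2857) = 0.5164
  p(1,0)=1/7: -0.1429 × log₂(0.1429) = 0.4011
  p(1,1)=3/7: -0.4286 × log₂(0.4286) = 0.5239
H(X,Y) = 1.8424 bits


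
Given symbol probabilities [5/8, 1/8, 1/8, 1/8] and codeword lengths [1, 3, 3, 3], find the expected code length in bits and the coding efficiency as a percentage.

Average length L = Σ p_i × l_i = 1.7500 bits
Entropy H = 1.5488 bits
Efficiency η = H/L × 100% = 88.50%


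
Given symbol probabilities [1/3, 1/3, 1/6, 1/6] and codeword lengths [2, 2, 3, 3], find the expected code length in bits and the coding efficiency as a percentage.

Average length L = Σ p_i × l_i = 2.3333 bits
Entropy H = 1.9183 bits
Efficiency η = H/L × 100% = 82.21%


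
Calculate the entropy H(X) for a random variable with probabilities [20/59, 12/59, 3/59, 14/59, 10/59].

H(X) = -Σ p(x) log₂ p(x)
  -20/59 × log₂(20/59) = 0.5291
  -12/59 × log₂(12/59) = 0.4673
  -3/59 × log₂(3/59) = 0.2185
  -14/59 × log₂(14/59) = 0.4924
  -10/59 × log₂(10/59) = 0.4340
H(X) = 2.1414 bits


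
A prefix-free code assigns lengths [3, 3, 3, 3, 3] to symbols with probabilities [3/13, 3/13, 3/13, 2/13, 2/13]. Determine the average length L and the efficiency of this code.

Average length L = Σ p_i × l_i = 3.0000 bits
Entropy H = 2.2955 bits
Efficiency η = H/L × 100% = 76.52%


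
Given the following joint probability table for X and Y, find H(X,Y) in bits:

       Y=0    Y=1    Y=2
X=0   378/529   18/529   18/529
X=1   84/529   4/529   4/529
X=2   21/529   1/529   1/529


H(X,Y) = -Σ p(x,y) log₂ p(x,y)
  p(0,0)=378/529: -0.7146 × log₂(0.7146) = 0.3465
  p(0,1)=18/529: -0.0340 × log₂(0.0340) = 0.1660
  p(0,2)=18/529: -0.0340 × log₂(0.0340) = 0.1660
  p(1,0)=84/529: -0.1588 × log₂(0.1588) = 0.4216
  p(1,1)=4/529: -0.0076 × log₂(0.0076) = 0.0533
  p(1,2)=4/529: -0.0076 × log₂(0.0076) = 0.0533
  p(2,0)=21/529: -0.0397 × log₂(0.0397) = 0.1848
  p(2,1)=1/529: -0.0019 × log₂(0.0019) = 0.0171
  p(2,2)=1/529: -0.0019 × log₂(0.0019) = 0.0171
H(X,Y) = 1.4255 bits


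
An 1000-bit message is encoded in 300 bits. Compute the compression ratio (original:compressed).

Compression ratio = Original / Compressed
= 1000 / 300 = 3.33:1


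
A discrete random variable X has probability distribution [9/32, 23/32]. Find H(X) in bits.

H(X) = -Σ p(x) log₂ p(x)
  -9/32 × log₂(9/32) = 0.5147
  -23/32 × log₂(23/32) = 0.3424
H(X) = 0.8571 bits


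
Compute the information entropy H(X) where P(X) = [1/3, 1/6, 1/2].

H(X) = -Σ p(x) log₂ p(x)
  -1/3 × log₂(1/3) = 0.5283
  -1/6 × log₂(1/6) = 0.4308
  -1/2 × log₂(1/2) = 0.5000
H(X) = 1.4591 bits


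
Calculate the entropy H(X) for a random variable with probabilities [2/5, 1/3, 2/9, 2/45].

H(X) = -Σ p(x) log₂ p(x)
  -2/5 × log₂(2/5) = 0.5288
  -1/3 × log₂(1/3) = 0.5283
  -2/9 × log₂(2/9) = 0.4822
  -2/45 × log₂(2/45) = 0.1996
H(X) = 1.7389 bits


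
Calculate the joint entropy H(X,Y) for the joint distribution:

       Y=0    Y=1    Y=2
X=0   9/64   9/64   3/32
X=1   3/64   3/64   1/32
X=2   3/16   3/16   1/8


H(X,Y) = -Σ p(x,y) log₂ p(x,y)
  p(0,0)=9/64: -0.1406 × log₂(0.1406) = 0.3980
  p(0,1)=9/64: -0.1406 × log₂(0.1406) = 0.3980
  p(0,2)=3/32: -0.0938 × log₂(0.0938) = 0.3202
  p(1,0)=3/64: -0.0469 × log₂(0.0469) = 0.2070
  p(1,1)=3/64: -0.0469 × log₂(0.0469) = 0.2070
  p(1,2)=1/32: -0.0312 × log₂(0.0312) = 0.1562
  p(2,0)=3/16: -0.1875 × log₂(0.1875) = 0.4528
  p(2,1)=3/16: -0.1875 × log₂(0.1875) = 0.4528
  p(2,2)=1/8: -0.1250 × log₂(0.1250) = 0.3750
H(X,Y) = 2.9669 bits


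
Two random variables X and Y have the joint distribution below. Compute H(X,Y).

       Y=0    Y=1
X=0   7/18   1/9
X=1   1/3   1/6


H(X,Y) = -Σ p(x,y) log₂ p(x,y)
  p(0,0)=7/18: -0.3889 × log₂(0.3889) = 0.5299
  p(0,1)=1/9: -0.1111 × log₂(0.1111) = 0.3522
  p(1,0)=1/3: -0.3333 × log₂(0.3333) = 0.5283
  p(1,1)=1/6: -0.1667 × log₂(0.1667) = 0.4308
H(X,Y) = 1.8413 bits


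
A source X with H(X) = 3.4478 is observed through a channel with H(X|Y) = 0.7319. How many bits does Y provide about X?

I(X;Y) = H(X) - H(X|Y)
I(X;Y) = 3.4478 - 0.7319 = 2.7159 bits


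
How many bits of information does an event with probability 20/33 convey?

Information content I(x) = -log₂(p(x))
I = -log₂(20/33) = -log₂(0.6061)
I = 0.7225 bits


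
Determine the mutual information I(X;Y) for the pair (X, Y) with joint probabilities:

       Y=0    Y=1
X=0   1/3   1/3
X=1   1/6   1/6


H(X) = 0.9183, H(Y) = 1.0000, H(X,Y) = 1.9183
I(X;Y) = H(X) + H(Y) - H(X,Y) = 0.0000 bits


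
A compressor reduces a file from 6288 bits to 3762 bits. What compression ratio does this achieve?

Compression ratio = Original / Compressed
= 6288 / 3762 = 1.67:1


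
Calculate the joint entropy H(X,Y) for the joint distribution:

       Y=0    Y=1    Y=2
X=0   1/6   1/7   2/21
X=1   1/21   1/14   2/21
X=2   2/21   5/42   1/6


H(X,Y) = -Σ p(x,y) log₂ p(x,y)
  p(0,0)=1/6: -0.1667 × log₂(0.1667) = 0.4308
  p(0,1)=1/7: -0.1429 × log₂(0.1429) = 0.4011
  p(0,2)=2/21: -0.0952 × log₂(0.0952) = 0.3231
  p(1,0)=1/21: -0.0476 × log₂(0.0476) = 0.2092
  p(1,1)=1/14: -0.0714 × log₂(0.0714) = 0.2720
  p(1,2)=2/21: -0.0952 × log₂(0.0952) = 0.3231
  p(2,0)=2/21: -0.0952 × log₂(0.0952) = 0.3231
  p(2,1)=5/42: -0.1190 × log₂(0.1190) = 0.3655
  p(2,2)=1/6: -0.1667 × log₂(0.1667) = 0.4308
H(X,Y) = 3.0786 bits


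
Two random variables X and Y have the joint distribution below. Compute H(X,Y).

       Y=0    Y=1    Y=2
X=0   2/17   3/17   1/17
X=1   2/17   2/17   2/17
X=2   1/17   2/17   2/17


H(X,Y) = -Σ p(x,y) log₂ p(x,y)
  p(0,0)=2/17: -0.1176 × log₂(0.1176) = 0.3632
  p(0,1)=3/17: -0.1765 × log₂(0.1765) = 0.4416
  p(0,2)=1/17: -0.0588 × log₂(0.0588) = 0.2404
  p(1,0)=2/17: -0.1176 × log₂(0.1176) = 0.3632
  p(1,1)=2/17: -0.1176 × log₂(0.1176) = 0.3632
  p(1,2)=2/17: -0.1176 × log₂(0.1176) = 0.3632
  p(2,0)=1/17: -0.0588 × log₂(0.0588) = 0.2404
  p(2,1)=2/17: -0.1176 × log₂(0.1176) = 0.3632
  p(2,2)=2/17: -0.1176 × log₂(0.1176) = 0.3632
H(X,Y) = 3.1019 bits


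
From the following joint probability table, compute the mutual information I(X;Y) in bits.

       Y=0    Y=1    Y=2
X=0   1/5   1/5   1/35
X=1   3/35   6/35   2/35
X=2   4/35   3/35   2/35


H(X) = 1.5525, H(Y) = 1.4461, H(X,Y) = 2.9486
I(X;Y) = H(X) + H(Y) - H(X,Y) = 0.0500 bits


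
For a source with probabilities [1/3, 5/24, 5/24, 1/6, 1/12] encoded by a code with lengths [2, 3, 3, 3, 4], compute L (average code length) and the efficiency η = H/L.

Average length L = Σ p_i × l_i = 2.7500 bits
Entropy H = 2.2008 bits
Efficiency η = H/L × 100% = 80.03%


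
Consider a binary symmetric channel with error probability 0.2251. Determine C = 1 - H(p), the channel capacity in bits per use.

For BSC with error probability p:
C = 1 - H(p) where H(p) is binary entropy
H(0.2251) = -0.2251 × log₂(0.2251) - 0.7749 × log₂(0.7749)
H(p) = 0.7694
C = 1 - 0.7694 = 0.2306 bits/use


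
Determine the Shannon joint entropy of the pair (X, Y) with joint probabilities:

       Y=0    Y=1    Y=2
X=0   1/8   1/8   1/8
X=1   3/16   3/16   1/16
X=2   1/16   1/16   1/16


H(X,Y) = -Σ p(x,y) log₂ p(x,y)
  p(0,0)=1/8: -0.1250 × log₂(0.1250) = 0.3750
  p(0,1)=1/8: -0.1250 × log₂(0.1250) = 0.3750
  p(0,2)=1/8: -0.1250 × log₂(0.1250) = 0.3750
  p(1,0)=3/16: -0.1875 × log₂(0.1875) = 0.4528
  p(1,1)=3/16: -0.1875 × log₂(0.1875) = 0.4528
  p(1,2)=1/16: -0.0625 × log₂(0.0625) = 0.2500
  p(2,0)=1/16: -0.0625 × log₂(0.0625) = 0.2500
  p(2,1)=1/16: -0.0625 × log₂(0.0625) = 0.2500
  p(2,2)=1/16: -0.0625 × log₂(0.0625) = 0.2500
H(X,Y) = 3.0306 bits


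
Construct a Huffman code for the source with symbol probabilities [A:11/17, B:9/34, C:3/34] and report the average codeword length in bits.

Huffman tree construction:
Combine smallest probabilities repeatedly
Resulting codes:
  A: 1 (length 1)
  B: 01 (length 2)
  C: 00 (length 2)
Average length = Σ p(s) × length(s) = 1.3529 bits


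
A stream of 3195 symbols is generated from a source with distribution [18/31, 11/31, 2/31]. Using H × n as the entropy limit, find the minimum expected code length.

Entropy H = 1.2409 bits/symbol
Minimum bits = H × n = 1.2409 × 3195
= 3964.65 bits


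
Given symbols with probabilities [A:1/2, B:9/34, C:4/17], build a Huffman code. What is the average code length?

Huffman tree construction:
Combine smallest probabilities repeatedly
Resulting codes:
  A: 0 (length 1)
  B: 11 (length 2)
  C: 10 (length 2)
Average length = Σ p(s) × length(s) = 1.5000 bits


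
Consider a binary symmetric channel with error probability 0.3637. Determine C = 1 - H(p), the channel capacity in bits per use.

For BSC with error probability p:
C = 1 - H(p) where H(p) is binary entropy
H(0.3637) = -0.3637 × log₂(0.3637) - 0.6363 × log₂(0.6363)
H(p) = 0.9457
C = 1 - 0.9457 = 0.0543 bits/use


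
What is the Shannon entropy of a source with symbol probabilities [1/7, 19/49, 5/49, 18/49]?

H(X) = -Σ p(x) log₂ p(x)
  -1/7 × log₂(1/7) = 0.4011
  -19/49 × log₂(19/49) = 0.5300
  -5/49 × log₂(5/49) = 0.3360
  -18/49 × log₂(18/49) = 0.5307
H(X) = 1.7978 bits


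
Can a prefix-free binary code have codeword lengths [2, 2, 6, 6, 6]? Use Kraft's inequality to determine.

Kraft inequality: Σ 2^(-l_i) ≤ 1 for prefix-free code
Calculating: 2^(-2) + 2^(-2) + 2^(-6) + 2^(-6) + 2^(-6)
= 0.25 + 0.25 + 0.015625 + 0.015625 + 0.015625
= 0.5469
Since 0.5469 ≤ 1, prefix-free code exists


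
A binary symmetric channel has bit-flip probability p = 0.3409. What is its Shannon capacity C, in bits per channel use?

For BSC with error probability p:
C = 1 - H(p) where H(p) is binary entropy
H(0.3409) = -0.3409 × log₂(0.3409) - 0.6591 × log₂(0.6591)
H(p) = 0.9257
C = 1 - 0.9257 = 0.0743 bits/use


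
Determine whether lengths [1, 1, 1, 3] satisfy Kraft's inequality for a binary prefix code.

Kraft inequality: Σ 2^(-l_i) ≤ 1 for prefix-free code
Calculating: 2^(-1) + 2^(-1) + 2^(-1) + 2^(-3)
= 0.5 + 0.5 + 0.5 + 0.125
= 1.6250
Since 1.6250 > 1, prefix-free code does not exist


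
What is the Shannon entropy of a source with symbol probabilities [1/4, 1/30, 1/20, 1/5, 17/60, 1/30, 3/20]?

H(X) = -Σ p(x) log₂ p(x)
  -1/4 × log₂(1/4) = 0.5000
  -1/30 × log₂(1/30) = 0.1636
  -1/20 × log₂(1/20) = 0.2161
  -1/5 × log₂(1/5) = 0.4644
  -17/60 × log₂(17/60) = 0.5155
  -1/30 × log₂(1/30) = 0.1636
  -3/20 × log₂(3/20) = 0.4105
H(X) = 2.4337 bits


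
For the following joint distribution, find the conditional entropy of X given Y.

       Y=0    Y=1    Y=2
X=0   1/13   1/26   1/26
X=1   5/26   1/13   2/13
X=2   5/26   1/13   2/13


H(X|Y) = Σ_y p(y) H(X|Y=y)
  p(Y=0) = 6/13, H(X|Y=0) = 1.4834
  p(Y=1) = 5/26, H(X|Y=1) = 1.5219
  p(Y=2) = 9/26, H(X|Y=2) = 1.3921
H(X|Y) = 0.4615×1.4834 + 0.1923×1.5219 + 0.3462×1.3921 = 1.4592 bits


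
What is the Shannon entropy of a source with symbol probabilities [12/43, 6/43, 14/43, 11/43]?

H(X) = -Σ p(x) log₂ p(x)
  -12/43 × log₂(12/43) = 0.5139
  -6/43 × log₂(6/43) = 0.3965
  -14/43 × log₂(14/43) = 0.5271
  -11/43 × log₂(11/43) = 0.5031
H(X) = 1.9405 bits


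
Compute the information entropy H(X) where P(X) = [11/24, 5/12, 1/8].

H(X) = -Σ p(x) log₂ p(x)
  -11/24 × log₂(11/24) = 0.5159
  -5/12 × log₂(5/12) = 0.5263
  -1/8 × log₂(1/8) = 0.3750
H(X) = 1.4171 bits


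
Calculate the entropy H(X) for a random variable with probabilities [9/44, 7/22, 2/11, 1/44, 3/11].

H(X) = -Σ p(x) log₂ p(x)
  -9/44 × log₂(9/44) = 0.4683
  -7/22 × log₂(7/22) = 0.5257
  -2/11 × log₂(2/11) = 0.4472
  -1/44 × log₂(1/44) = 0.1241
  -3/11 × log₂(3/11) = 0.5112
H(X) = 2.0764 bits


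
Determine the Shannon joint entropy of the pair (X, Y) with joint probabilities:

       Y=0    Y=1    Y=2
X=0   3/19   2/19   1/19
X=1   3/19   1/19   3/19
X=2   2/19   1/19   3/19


H(X,Y) = -Σ p(x,y) log₂ p(x,y)
  p(0,0)=3/19: -0.1579 × log₂(0.1579) = 0.4205
  p(0,1)=2/19: -0.1053 × log₂(0.1053) = 0.3419
  p(0,2)=1/19: -0.0526 × log₂(0.0526) = 0.2236
  p(1,0)=3/19: -0.1579 × log₂(0.1579) = 0.4205
  p(1,1)=1/19: -0.0526 × log₂(0.0526) = 0.2236
  p(1,2)=3/19: -0.1579 × log₂(0.1579) = 0.4205
  p(2,0)=2/19: -0.1053 × log₂(0.1053) = 0.3419
  p(2,1)=1/19: -0.0526 × log₂(0.0526) = 0.2236
  p(2,2)=3/19: -0.1579 × log₂(0.1579) = 0.4205
H(X,Y) = 3.0364 bits


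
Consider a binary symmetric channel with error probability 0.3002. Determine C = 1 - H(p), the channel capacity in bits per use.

For BSC with error probability p:
C = 1 - H(p) where H(p) is binary entropy
H(0.3002) = -0.3002 × log₂(0.3002) - 0.6998 × log₂(0.6998)
H(p) = 0.8815
C = 1 - 0.8815 = 0.1185 bits/use


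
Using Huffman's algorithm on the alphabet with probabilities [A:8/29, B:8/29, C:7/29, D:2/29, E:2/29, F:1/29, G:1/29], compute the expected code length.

Huffman tree construction:
Combine smallest probabilities repeatedly
Resulting codes:
  A: 10 (length 2)
  B: 11 (length 2)
  C: 01 (length 2)
  D: 0010 (length 4)
  E: 0011 (length 4)
  F: 0000 (length 4)
  G: 0001 (length 4)
Average length = Σ p(s) × length(s) = 2.4138 bits


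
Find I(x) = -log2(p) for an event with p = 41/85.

Information content I(x) = -log₂(p(x))
I = -log₂(41/85) = -log₂(0.4824)
I = 1.0518 bits


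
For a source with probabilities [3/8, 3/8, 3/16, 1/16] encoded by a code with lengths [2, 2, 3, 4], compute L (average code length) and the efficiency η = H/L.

Average length L = Σ p_i × l_i = 2.3125 bits
Entropy H = 1.7641 bits
Efficiency η = H/L × 100% = 76.29%


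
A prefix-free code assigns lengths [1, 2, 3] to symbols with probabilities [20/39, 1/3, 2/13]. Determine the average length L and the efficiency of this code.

Average length L = Σ p_i × l_i = 1.6410 bits
Entropy H = 1.4379 bits
Efficiency η = H/L × 100% = 87.62%


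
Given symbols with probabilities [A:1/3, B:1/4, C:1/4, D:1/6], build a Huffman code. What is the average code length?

Huffman tree construction:
Combine smallest probabilities repeatedly
Resulting codes:
  A: 11 (length 2)
  B: 01 (length 2)
  C: 10 (length 2)
  D: 00 (length 2)
Average length = Σ p(s) × length(s) = 2.0000 bits


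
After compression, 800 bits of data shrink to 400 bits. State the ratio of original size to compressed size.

Compression ratio = Original / Compressed
= 800 / 400 = 2.00:1


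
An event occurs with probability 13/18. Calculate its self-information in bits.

Information content I(x) = -log₂(p(x))
I = -log₂(13/18) = -log₂(0.7222)
I = 0.4695 bits


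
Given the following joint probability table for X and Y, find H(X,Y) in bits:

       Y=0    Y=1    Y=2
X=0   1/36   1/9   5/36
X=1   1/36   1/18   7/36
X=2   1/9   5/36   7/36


H(X,Y) = -Σ p(x,y) log₂ p(x,y)
  p(0,0)=1/36: -0.0278 × log₂(0.0278) = 0.1436
  p(0,1)=1/9: -0.1111 × log₂(0.1111) = 0.3522
  p(0,2)=5/36: -0.1389 × log₂(0.1389) = 0.3956
  p(1,0)=1/36: -0.0278 × log₂(0.0278) = 0.1436
  p(1,1)=1/18: -0.0556 × log₂(0.0556) = 0.2317
  p(1,2)=7/36: -0.1944 × log₂(0.1944) = 0.4594
  p(2,0)=1/9: -0.1111 × log₂(0.1111) = 0.3522
  p(2,1)=5/36: -0.1389 × log₂(0.1389) = 0.3956
  p(2,2)=7/36: -0.1944 × log₂(0.1944) = 0.4594
H(X,Y) = 2.9332 bits
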